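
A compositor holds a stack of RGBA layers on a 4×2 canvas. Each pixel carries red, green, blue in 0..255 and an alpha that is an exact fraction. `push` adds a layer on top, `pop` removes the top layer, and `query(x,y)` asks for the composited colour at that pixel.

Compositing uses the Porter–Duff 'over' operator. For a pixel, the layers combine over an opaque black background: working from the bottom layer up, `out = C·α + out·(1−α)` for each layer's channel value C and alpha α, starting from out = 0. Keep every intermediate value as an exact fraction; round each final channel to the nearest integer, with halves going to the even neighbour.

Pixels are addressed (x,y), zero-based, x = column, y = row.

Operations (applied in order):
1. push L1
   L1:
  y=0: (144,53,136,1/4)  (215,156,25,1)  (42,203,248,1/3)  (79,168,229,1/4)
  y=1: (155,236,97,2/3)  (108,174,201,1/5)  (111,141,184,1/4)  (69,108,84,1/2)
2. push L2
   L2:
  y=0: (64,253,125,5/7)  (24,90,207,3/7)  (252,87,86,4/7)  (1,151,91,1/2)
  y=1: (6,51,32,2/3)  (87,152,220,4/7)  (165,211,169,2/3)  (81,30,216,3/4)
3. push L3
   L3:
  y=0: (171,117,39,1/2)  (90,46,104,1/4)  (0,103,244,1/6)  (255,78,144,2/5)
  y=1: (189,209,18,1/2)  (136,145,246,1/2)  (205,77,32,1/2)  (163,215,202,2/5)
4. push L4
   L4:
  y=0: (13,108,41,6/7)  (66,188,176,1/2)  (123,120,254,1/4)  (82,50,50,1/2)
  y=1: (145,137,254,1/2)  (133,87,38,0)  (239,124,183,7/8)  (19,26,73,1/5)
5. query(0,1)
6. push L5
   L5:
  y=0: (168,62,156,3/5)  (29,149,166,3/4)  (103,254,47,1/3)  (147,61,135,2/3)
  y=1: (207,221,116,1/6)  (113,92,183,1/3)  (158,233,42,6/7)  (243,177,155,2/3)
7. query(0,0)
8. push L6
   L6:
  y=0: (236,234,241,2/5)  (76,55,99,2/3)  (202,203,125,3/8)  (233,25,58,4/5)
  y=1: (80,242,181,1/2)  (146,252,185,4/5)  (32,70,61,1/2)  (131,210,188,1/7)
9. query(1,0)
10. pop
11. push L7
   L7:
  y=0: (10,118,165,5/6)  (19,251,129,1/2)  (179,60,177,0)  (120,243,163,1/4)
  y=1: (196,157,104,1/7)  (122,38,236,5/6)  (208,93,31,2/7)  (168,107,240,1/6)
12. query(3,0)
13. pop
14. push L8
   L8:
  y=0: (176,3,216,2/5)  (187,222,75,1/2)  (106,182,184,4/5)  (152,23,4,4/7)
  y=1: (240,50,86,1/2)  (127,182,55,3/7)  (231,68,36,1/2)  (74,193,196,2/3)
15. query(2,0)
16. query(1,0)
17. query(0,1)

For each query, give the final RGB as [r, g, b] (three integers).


at x=0,y=1 over L1,L2,L3,L4:
after L1 α=2/3: [310/3, 472/3, 194/3]
after L2 α=2/3: [346/9, 778/9, 386/9]
after L3 α=1/2: [2047/18, 2659/18, 274/9]
after L4 α=1/2: [4657/36, 5125/36, 1280/9]
rounded: [129, 142, 142]

query (0,0) [L1,L2,L3,L4,L5] — begin 0,0,0
+L1 (α=1/4) → [36, 53/4, 34]
+L2 (α=5/7) → [56, 369/2, 99]
+L3 (α=1/2) → [227/2, 603/4, 69]
+L4 (α=6/7) → [383/14, 3195/28, 45]
+L5 (α=3/5) → [3911/35, 5799/70, 558/5]
→ [112, 83, 112]

query (1,0) [L1,L2,L3,L4,L5,L6] — begin 0,0,0
L1 α=1: [215, 156, 25]
L2 α=3/7: [932/7, 894/7, 103]
L3 α=1/4: [1713/14, 751/7, 413/4]
L4 α=1/2: [2637/28, 2067/14, 1117/8]
L5 α=3/4: [5073/112, 8325/56, 5101/32]
L6 α=2/3: [22097/336, 14485/168, 11437/96]
→ [66, 86, 119]

query (3,0) [L1,L2,L3,L4,L5,L7] — begin 0,0,0
after L1 α=1/4: [79/4, 42, 229/4]
after L2 α=1/2: [83/8, 193/2, 593/8]
after L3 α=2/5: [4329/40, 891/10, 4083/40]
after L4 α=1/2: [7609/80, 1391/20, 6083/80]
after L5 α=2/3: [31129/240, 1277/20, 27683/240]
after L7 α=1/4: [40729/320, 8691/80, 40723/320]
rounded: [127, 109, 127]

(2,0) stack=L1,L2,L3,L4,L5,L8; from [0,0,0]:
L1 α=1/3: [14, 203/3, 248/3]
L2 α=4/7: [150, 551/7, 592/7]
L3 α=1/6: [125, 1738/21, 778/7]
L4 α=1/4: [249/2, 1289/14, 1028/7]
L5 α=1/3: [352/3, 3067/21, 795/7]
L8 α=4/5: [1624/15, 3671/21, 5947/35]
= [108, 175, 170]

query (1,0) [L1,L2,L3,L4,L5,L8] — begin 0,0,0
L1 α=1: [215, 156, 25]
L2 α=3/7: [932/7, 894/7, 103]
L3 α=1/4: [1713/14, 751/7, 413/4]
L4 α=1/2: [2637/28, 2067/14, 1117/8]
L5 α=3/4: [5073/112, 8325/56, 5101/32]
L8 α=1/2: [26017/224, 20757/112, 7501/64]
→ [116, 185, 117]

(0,1) stack=L1,L2,L3,L4,L5,L8; from [0,0,0]:
+L1 (α=2/3) → [310/3, 472/3, 194/3]
+L2 (α=2/3) → [346/9, 778/9, 386/9]
+L3 (α=1/2) → [2047/18, 2659/18, 274/9]
+L4 (α=1/2) → [4657/36, 5125/36, 1280/9]
+L5 (α=1/6) → [30737/216, 33581/216, 3722/27]
+L8 (α=1/2) → [82577/432, 44381/432, 3022/27]
rounded: [191, 103, 112]


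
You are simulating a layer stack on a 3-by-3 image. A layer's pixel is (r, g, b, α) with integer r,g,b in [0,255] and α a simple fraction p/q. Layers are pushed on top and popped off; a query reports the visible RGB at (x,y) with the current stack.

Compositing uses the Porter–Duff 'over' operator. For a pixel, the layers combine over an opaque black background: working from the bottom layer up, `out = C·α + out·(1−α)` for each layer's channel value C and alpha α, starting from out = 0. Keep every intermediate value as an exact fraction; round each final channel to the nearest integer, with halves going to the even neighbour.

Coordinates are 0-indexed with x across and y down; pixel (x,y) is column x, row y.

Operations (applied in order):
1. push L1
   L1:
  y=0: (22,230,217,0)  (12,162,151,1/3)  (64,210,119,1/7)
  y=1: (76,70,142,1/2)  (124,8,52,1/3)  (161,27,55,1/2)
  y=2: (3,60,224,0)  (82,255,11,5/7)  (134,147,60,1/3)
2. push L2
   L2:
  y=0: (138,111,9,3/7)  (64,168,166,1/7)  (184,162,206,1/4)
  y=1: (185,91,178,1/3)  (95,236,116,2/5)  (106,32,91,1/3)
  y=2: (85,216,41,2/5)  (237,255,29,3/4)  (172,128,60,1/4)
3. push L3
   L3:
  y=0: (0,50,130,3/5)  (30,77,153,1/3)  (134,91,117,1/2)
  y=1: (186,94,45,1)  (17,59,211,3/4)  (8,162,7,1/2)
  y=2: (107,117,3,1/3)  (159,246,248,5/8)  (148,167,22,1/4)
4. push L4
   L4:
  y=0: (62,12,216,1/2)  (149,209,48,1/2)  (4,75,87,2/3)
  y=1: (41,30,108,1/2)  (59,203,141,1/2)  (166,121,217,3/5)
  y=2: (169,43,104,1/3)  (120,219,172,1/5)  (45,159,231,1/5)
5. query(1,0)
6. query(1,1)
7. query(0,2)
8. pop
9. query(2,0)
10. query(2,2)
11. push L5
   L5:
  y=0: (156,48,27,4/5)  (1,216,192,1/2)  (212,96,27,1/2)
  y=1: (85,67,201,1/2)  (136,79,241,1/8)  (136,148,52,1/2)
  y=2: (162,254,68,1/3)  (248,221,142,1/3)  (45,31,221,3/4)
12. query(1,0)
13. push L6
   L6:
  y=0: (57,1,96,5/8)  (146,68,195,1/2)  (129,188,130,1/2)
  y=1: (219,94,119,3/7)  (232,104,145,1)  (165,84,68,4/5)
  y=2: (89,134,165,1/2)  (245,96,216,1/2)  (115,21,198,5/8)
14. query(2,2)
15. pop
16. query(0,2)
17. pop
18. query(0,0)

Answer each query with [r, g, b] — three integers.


(1,0) stack=L1,L2,L3,L4; from [0,0,0]:
after L1 α=1/3: [4, 54, 151/3]
after L2 α=1/7: [88/7, 492/7, 468/7]
after L3 α=1/3: [386/21, 1523/21, 669/7]
after L4 α=1/2: [3515/42, 2956/21, 1005/14]
→ [84, 141, 72]

(1,1) stack=L1,L2,L3,L4; from [0,0,0]:
L1 α=1/3: [124/3, 8/3, 52/3]
L2 α=2/5: [314/5, 96, 284/5]
L3 α=3/4: [569/20, 273/4, 3449/20]
L4 α=1/2: [1749/40, 1085/8, 6269/40]
→ [44, 136, 157]

query (0,2) [L1,L2,L3,L4] — begin 0,0,0
+L1 (α=0) → [0, 0, 0]
+L2 (α=2/5) → [34, 432/5, 82/5]
+L3 (α=1/3) → [175/3, 483/5, 179/15]
+L4 (α=1/3) → [857/9, 1181/15, 1918/45]
→ [95, 79, 43]

(2,0) stack=L1,L2,L3; from [0,0,0]:
+L1 (α=1/7) → [64/7, 30, 17]
+L2 (α=1/4) → [370/7, 63, 257/4]
+L3 (α=1/2) → [654/7, 77, 725/8]
rounded: [93, 77, 91]

query (2,2) [L1,L2,L3] — begin 0,0,0
after L1 α=1/3: [134/3, 49, 20]
after L2 α=1/4: [153/2, 275/4, 30]
after L3 α=1/4: [755/8, 1493/16, 28]
→ [94, 93, 28]

at x=1,y=0 over L1,L2,L3,L5:
+L1 (α=1/3) → [4, 54, 151/3]
+L2 (α=1/7) → [88/7, 492/7, 468/7]
+L3 (α=1/3) → [386/21, 1523/21, 669/7]
+L5 (α=1/2) → [407/42, 6059/42, 2013/14]
= [10, 144, 144]

(2,2) stack=L1,L2,L3,L5,L6; from [0,0,0]:
after L1 α=1/3: [134/3, 49, 20]
after L2 α=1/4: [153/2, 275/4, 30]
after L3 α=1/4: [755/8, 1493/16, 28]
after L5 α=3/4: [1835/32, 2981/64, 691/4]
after L6 α=5/8: [23905/256, 15663/512, 6033/32]
= [93, 31, 189]

(0,2) stack=L1,L2,L3,L5; from [0,0,0]:
+L1 (α=0) → [0, 0, 0]
+L2 (α=2/5) → [34, 432/5, 82/5]
+L3 (α=1/3) → [175/3, 483/5, 179/15]
+L5 (α=1/3) → [836/9, 2236/15, 1378/45]
= [93, 149, 31]

at x=0,y=0 over L1,L2,L3:
L1 α=0: [0, 0, 0]
L2 α=3/7: [414/7, 333/7, 27/7]
L3 α=3/5: [828/35, 1716/35, 2784/35]
= [24, 49, 80]


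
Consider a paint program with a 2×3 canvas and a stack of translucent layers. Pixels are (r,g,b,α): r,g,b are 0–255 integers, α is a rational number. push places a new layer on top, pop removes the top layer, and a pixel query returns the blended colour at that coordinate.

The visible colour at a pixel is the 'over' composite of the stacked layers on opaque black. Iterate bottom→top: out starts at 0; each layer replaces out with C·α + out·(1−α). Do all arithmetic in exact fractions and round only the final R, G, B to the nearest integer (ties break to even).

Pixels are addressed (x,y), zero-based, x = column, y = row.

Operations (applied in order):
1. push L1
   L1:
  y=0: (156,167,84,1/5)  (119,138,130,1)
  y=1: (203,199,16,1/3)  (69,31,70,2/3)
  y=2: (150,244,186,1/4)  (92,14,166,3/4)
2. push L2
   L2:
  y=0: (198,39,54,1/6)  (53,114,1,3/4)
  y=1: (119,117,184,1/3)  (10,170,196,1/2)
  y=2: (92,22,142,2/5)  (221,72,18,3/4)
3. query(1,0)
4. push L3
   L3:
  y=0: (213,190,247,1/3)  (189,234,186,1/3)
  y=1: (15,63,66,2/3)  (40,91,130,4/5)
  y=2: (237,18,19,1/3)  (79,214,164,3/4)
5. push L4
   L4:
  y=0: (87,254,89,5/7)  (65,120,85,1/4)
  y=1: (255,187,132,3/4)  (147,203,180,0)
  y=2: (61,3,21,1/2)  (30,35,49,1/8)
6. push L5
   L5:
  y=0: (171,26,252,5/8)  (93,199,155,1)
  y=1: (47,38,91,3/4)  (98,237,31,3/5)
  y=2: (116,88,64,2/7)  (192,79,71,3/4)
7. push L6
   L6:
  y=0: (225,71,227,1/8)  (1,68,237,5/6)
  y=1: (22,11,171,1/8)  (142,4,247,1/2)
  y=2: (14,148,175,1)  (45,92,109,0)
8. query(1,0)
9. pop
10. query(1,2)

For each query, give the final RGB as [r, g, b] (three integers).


query (1,0) [L1,L2] — begin 0,0,0
+L1 (α=1) → [119, 138, 130]
+L2 (α=3/4) → [139/2, 120, 133/4]
rounded: [70, 120, 33]

at x=1,y=0 over L1,L2,L3,L4,L5,L6:
L1 α=1: [119, 138, 130]
L2 α=3/4: [139/2, 120, 133/4]
L3 α=1/3: [328/3, 158, 505/6]
L4 α=1/4: [393/4, 297/2, 675/8]
L5 α=1: [93, 199, 155]
L6 α=5/6: [49/3, 539/6, 670/3]
rounded: [16, 90, 223]

at x=1,y=2 over L1,L2,L3,L4,L5:
L1 α=3/4: [69, 21/2, 249/2]
L2 α=3/4: [183, 453/8, 357/8]
L3 α=3/4: [105, 5589/32, 4293/32]
L4 α=1/8: [765/8, 40243/256, 31619/256]
L5 α=3/4: [5373/32, 100915/1024, 86147/1024]
rounded: [168, 99, 84]


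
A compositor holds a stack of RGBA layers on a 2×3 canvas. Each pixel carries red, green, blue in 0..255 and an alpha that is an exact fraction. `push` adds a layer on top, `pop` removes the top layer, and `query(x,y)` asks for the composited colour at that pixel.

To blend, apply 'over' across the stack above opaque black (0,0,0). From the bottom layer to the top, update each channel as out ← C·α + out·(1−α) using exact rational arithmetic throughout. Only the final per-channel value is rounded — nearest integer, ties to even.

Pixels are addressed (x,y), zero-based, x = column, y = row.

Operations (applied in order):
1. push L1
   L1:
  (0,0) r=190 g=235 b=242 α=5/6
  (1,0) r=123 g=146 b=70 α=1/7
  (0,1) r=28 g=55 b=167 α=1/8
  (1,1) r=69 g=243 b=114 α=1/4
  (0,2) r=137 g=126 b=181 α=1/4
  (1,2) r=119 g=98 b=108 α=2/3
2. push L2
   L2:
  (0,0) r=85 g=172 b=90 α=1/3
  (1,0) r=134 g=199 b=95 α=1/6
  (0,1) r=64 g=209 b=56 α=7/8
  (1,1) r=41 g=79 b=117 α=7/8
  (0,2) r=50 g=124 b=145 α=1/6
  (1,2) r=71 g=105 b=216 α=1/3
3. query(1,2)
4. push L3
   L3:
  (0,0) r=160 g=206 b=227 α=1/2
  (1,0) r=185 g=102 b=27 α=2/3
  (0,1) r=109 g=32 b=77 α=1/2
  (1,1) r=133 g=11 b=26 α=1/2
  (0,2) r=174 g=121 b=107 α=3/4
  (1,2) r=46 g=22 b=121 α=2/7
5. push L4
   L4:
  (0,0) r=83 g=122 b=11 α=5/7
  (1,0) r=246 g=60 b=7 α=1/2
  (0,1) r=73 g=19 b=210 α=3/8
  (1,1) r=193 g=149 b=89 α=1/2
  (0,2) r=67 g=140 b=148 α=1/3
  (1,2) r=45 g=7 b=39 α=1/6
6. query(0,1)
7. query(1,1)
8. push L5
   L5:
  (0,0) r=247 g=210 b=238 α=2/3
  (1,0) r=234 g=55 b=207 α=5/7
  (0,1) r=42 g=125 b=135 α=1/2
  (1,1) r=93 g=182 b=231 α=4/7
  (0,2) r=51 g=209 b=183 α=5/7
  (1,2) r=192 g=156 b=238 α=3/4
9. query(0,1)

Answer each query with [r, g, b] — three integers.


query (1,2) [L1,L2] — begin 0,0,0
after L1 α=2/3: [238/3, 196/3, 72]
after L2 α=1/3: [689/9, 707/9, 120]
= [77, 79, 120]

at x=0,y=1 over L1,L2,L3,L4:
after L1 α=1/8: [7/2, 55/8, 167/8]
after L2 α=7/8: [903/16, 11759/64, 3303/64]
after L3 α=1/2: [2647/32, 13807/128, 8231/128]
after L4 α=3/8: [20243/256, 76331/1024, 121795/1024]
→ [79, 75, 119]

at x=1,y=1 over L1,L2,L3,L4:
after L1 α=1/4: [69/4, 243/4, 57/2]
after L2 α=7/8: [1217/32, 2455/32, 1695/16]
after L3 α=1/2: [5473/64, 2807/64, 2111/32]
after L4 α=1/2: [17825/128, 12343/128, 4959/64]
rounded: [139, 96, 77]

(0,1) stack=L1,L2,L3,L4,L5; from [0,0,0]:
L1 α=1/8: [7/2, 55/8, 167/8]
L2 α=7/8: [903/16, 11759/64, 3303/64]
L3 α=1/2: [2647/32, 13807/128, 8231/128]
L4 α=3/8: [20243/256, 76331/1024, 121795/1024]
L5 α=1/2: [30995/512, 204331/2048, 260035/2048]
rounded: [61, 100, 127]


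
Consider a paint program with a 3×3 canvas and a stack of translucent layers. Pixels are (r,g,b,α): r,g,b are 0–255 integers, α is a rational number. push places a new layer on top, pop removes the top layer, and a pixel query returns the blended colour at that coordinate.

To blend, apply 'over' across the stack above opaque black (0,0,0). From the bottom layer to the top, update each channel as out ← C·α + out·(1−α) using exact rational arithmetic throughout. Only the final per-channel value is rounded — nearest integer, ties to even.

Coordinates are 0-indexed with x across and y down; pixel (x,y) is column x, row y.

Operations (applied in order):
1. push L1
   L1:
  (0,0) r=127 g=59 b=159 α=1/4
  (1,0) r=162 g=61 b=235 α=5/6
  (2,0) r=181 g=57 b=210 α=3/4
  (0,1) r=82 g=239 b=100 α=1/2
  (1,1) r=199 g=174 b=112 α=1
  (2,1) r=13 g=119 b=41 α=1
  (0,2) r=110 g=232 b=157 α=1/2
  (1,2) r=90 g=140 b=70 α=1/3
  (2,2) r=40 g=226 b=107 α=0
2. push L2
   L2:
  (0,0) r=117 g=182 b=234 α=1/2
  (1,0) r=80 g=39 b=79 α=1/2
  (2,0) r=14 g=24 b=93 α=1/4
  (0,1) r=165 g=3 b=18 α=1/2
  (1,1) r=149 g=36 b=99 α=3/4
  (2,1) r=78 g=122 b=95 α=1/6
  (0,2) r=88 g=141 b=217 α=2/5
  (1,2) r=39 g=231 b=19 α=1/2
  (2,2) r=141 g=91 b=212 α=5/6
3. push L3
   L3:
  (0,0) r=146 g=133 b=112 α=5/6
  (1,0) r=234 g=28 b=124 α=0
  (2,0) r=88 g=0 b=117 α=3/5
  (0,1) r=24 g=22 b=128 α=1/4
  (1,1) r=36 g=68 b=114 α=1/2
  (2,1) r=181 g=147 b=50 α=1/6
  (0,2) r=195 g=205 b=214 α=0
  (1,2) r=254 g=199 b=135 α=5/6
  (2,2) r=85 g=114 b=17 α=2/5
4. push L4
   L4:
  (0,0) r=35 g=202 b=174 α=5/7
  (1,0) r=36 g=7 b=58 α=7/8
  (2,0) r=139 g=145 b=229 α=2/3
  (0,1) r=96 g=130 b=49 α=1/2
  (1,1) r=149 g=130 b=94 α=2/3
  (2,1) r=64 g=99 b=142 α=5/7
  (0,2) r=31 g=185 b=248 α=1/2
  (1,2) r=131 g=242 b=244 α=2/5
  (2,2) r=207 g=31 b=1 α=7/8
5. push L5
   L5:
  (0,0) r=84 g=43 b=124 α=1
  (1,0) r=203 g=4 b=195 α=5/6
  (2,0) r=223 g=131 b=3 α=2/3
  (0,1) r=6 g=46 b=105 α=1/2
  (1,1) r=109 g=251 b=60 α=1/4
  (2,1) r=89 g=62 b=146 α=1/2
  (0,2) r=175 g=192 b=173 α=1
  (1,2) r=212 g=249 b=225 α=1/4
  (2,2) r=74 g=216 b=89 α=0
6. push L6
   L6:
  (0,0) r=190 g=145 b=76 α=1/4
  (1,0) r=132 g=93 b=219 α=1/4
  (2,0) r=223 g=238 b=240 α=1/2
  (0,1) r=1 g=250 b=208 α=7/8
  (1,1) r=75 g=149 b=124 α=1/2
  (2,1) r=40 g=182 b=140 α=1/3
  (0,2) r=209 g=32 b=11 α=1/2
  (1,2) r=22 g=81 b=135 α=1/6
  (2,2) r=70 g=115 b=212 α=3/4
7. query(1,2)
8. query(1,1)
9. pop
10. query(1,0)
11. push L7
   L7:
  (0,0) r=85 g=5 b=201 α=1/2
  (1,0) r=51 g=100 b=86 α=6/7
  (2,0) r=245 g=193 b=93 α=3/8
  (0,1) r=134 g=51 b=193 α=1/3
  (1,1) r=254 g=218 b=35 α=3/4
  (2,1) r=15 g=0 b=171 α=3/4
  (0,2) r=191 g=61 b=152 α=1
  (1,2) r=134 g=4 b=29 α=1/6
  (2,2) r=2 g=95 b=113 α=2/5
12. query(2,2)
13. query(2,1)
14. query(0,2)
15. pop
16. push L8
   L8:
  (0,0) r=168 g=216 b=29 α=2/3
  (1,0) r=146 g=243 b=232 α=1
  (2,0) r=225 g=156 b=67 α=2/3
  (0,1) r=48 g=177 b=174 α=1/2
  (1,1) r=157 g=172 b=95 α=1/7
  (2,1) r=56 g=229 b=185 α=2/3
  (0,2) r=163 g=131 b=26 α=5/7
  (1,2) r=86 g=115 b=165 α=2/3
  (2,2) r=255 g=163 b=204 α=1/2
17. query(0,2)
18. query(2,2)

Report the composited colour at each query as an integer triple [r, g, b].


query (1,2) [L1,L2,L3,L4,L5,L6] — begin 0,0,0
L1 α=1/3: [30, 140/3, 70/3]
L2 α=1/2: [69/2, 833/6, 127/6]
L3 α=5/6: [2609/12, 6803/36, 4177/36]
L4 α=2/5: [3657/20, 12611/60, 10033/60]
L5 α=1/4: [15211/80, 17591/80, 14533/80]
L6 α=1/6: [15563/96, 18887/96, 16693/96]
rounded: [162, 197, 174]

query (1,1) [L1,L2,L3,L4,L5,L6] — begin 0,0,0
after L1 α=1: [199, 174, 112]
after L2 α=3/4: [323/2, 141/2, 409/4]
after L3 α=1/2: [395/4, 277/4, 865/8]
after L4 α=2/3: [529/4, 439/4, 2369/24]
after L5 α=1/4: [2023/16, 2321/16, 2849/32]
after L6 α=1/2: [3223/32, 4705/32, 6817/64]
= [101, 147, 107]

(1,0) stack=L1,L2,L3,L4,L5; from [0,0,0]:
+L1 (α=5/6) → [135, 305/6, 1175/6]
+L2 (α=1/2) → [215/2, 539/12, 1649/12]
+L3 (α=0) → [215/2, 539/12, 1649/12]
+L4 (α=7/8) → [719/16, 1127/96, 6521/96]
+L5 (α=5/6) → [5653/32, 3047/576, 100121/576]
rounded: [177, 5, 174]

(2,2) stack=L1,L2,L3,L4,L5,L7; from [0,0,0]:
+L1 (α=0) → [0, 0, 0]
+L2 (α=5/6) → [235/2, 455/6, 530/3]
+L3 (α=2/5) → [209/2, 911/10, 564/5]
+L4 (α=7/8) → [3107/16, 3081/80, 599/40]
+L5 (α=0) → [3107/16, 3081/80, 599/40]
+L7 (α=2/5) → [1877/16, 24443/400, 10837/200]
→ [117, 61, 54]

at x=2,y=1 over L1,L2,L3,L4,L5,L7:
after L1 α=1: [13, 119, 41]
after L2 α=1/6: [143/6, 239/2, 50]
after L3 α=1/6: [1801/36, 1489/12, 50]
after L4 α=5/7: [7561/126, 637/6, 810/7]
after L5 α=1/2: [18775/252, 1009/12, 916/7]
after L7 α=3/4: [30115/1008, 1009/48, 4507/28]
→ [30, 21, 161]

query (0,2) [L1,L2,L3,L4,L5,L7] — begin 0,0,0
L1 α=1/2: [55, 116, 157/2]
L2 α=2/5: [341/5, 126, 1339/10]
L3 α=0: [341/5, 126, 1339/10]
L4 α=1/2: [248/5, 311/2, 3819/20]
L5 α=1: [175, 192, 173]
L7 α=1: [191, 61, 152]
rounded: [191, 61, 152]

query (0,2) [L1,L2,L3,L4,L5,L8] — begin 0,0,0
L1 α=1/2: [55, 116, 157/2]
L2 α=2/5: [341/5, 126, 1339/10]
L3 α=0: [341/5, 126, 1339/10]
L4 α=1/2: [248/5, 311/2, 3819/20]
L5 α=1: [175, 192, 173]
L8 α=5/7: [1165/7, 1039/7, 68]
= [166, 148, 68]

(2,2) stack=L1,L2,L3,L4,L5,L8; from [0,0,0]:
after L1 α=0: [0, 0, 0]
after L2 α=5/6: [235/2, 455/6, 530/3]
after L3 α=2/5: [209/2, 911/10, 564/5]
after L4 α=7/8: [3107/16, 3081/80, 599/40]
after L5 α=0: [3107/16, 3081/80, 599/40]
after L8 α=1/2: [7187/32, 16121/160, 8759/80]
rounded: [225, 101, 109]


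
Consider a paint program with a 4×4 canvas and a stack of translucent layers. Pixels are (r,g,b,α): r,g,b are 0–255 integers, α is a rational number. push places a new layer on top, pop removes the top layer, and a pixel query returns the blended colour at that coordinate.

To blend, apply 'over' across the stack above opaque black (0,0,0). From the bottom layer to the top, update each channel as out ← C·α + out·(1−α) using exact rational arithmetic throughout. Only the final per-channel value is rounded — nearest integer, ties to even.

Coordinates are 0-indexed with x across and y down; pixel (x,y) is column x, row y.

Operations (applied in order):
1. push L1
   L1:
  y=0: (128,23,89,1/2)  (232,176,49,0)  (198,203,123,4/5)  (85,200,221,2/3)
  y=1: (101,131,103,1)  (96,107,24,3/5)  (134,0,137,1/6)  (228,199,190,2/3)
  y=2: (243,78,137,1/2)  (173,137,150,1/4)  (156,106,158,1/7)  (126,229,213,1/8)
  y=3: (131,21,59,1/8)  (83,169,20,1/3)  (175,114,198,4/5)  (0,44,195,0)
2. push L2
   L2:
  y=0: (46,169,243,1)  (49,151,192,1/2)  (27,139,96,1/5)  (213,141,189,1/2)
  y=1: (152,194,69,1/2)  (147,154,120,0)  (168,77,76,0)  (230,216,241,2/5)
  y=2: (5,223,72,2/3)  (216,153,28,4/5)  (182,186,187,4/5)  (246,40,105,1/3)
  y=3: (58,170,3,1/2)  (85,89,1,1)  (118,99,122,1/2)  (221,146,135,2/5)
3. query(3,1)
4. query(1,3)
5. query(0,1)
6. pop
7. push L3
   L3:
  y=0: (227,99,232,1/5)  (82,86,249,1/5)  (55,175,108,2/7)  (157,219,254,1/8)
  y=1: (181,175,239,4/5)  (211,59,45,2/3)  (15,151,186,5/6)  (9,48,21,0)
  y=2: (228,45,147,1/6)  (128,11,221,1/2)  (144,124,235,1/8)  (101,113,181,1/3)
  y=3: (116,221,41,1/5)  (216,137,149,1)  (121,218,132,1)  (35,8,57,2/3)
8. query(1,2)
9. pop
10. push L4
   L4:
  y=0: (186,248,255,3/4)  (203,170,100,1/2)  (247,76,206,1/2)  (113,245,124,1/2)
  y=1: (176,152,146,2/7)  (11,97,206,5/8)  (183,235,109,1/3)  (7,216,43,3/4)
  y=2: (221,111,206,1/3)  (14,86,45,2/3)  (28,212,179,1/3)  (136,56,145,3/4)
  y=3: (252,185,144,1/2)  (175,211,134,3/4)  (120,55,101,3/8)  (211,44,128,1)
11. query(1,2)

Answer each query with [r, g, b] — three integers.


(3,1) stack=L1,L2; from [0,0,0]:
after L1 α=2/3: [152, 398/3, 380/3]
after L2 α=2/5: [916/5, 166, 862/5]
= [183, 166, 172]

query (1,3) [L1,L2] — begin 0,0,0
after L1 α=1/3: [83/3, 169/3, 20/3]
after L2 α=1: [85, 89, 1]
→ [85, 89, 1]

(0,1) stack=L1,L2; from [0,0,0]:
+L1 (α=1) → [101, 131, 103]
+L2 (α=1/2) → [253/2, 325/2, 86]
= [126, 162, 86]

at x=1,y=2 over L1,L3:
after L1 α=1/4: [173/4, 137/4, 75/2]
after L3 α=1/2: [685/8, 181/8, 517/4]
→ [86, 23, 129]

at x=1,y=2 over L1,L4:
+L1 (α=1/4) → [173/4, 137/4, 75/2]
+L4 (α=2/3) → [95/4, 275/4, 85/2]
→ [24, 69, 42]


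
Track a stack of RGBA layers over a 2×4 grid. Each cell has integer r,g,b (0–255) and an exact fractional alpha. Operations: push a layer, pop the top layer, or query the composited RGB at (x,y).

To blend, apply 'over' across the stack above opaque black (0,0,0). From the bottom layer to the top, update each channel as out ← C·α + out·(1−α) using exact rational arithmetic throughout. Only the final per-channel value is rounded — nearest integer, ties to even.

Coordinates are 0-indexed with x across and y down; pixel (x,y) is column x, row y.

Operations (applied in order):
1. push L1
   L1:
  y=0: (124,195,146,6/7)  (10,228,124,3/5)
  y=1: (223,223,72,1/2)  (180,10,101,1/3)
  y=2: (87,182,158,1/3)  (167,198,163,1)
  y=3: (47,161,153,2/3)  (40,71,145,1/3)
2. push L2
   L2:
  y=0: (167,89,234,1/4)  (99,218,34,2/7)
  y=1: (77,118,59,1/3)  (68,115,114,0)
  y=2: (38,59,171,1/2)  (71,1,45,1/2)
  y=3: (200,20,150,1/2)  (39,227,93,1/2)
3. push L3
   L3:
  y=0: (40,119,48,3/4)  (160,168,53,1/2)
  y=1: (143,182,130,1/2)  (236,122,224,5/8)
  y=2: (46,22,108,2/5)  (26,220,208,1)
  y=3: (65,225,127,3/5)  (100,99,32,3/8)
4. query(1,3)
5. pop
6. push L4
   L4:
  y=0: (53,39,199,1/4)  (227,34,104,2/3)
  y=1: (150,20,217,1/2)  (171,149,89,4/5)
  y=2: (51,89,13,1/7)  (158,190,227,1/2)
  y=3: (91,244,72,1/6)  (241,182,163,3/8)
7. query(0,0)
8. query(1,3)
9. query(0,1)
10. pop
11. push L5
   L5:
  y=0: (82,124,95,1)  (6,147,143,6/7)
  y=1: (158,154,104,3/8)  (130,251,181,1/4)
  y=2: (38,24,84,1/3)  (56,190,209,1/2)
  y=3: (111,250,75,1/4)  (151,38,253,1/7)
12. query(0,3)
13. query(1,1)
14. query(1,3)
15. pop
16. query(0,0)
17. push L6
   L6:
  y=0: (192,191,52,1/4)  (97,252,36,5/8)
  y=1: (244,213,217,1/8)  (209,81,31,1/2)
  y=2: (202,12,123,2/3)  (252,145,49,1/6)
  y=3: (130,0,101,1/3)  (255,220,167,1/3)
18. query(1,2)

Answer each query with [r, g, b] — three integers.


(1,3) stack=L1,L2,L3; from [0,0,0]:
+L1 (α=1/3) → [40/3, 71/3, 145/3]
+L2 (α=1/2) → [157/6, 376/3, 212/3]
+L3 (α=3/8) → [2585/48, 2771/24, 337/6]
= [54, 115, 56]

query (0,0) [L1,L2,L4] — begin 0,0,0
+L1 (α=6/7) → [744/7, 1170/7, 876/7]
+L2 (α=1/4) → [3401/28, 4133/28, 2133/14]
+L4 (α=1/4) → [11687/112, 13491/112, 9185/56]
= [104, 120, 164]

(1,3) stack=L1,L2,L4; from [0,0,0]:
L1 α=1/3: [40/3, 71/3, 145/3]
L2 α=1/2: [157/6, 376/3, 212/3]
L4 α=3/8: [5123/48, 1759/12, 2527/24]
rounded: [107, 147, 105]

(0,1) stack=L1,L2,L4; from [0,0,0]:
L1 α=1/2: [223/2, 223/2, 36]
L2 α=1/3: [100, 341/3, 131/3]
L4 α=1/2: [125, 401/6, 391/3]
→ [125, 67, 130]

(0,3) stack=L1,L2,L5; from [0,0,0]:
after L1 α=2/3: [94/3, 322/3, 102]
after L2 α=1/2: [347/3, 191/3, 126]
after L5 α=1/4: [229/2, 441/4, 453/4]
→ [114, 110, 113]

query (1,1) [L1,L2,L5] — begin 0,0,0
L1 α=1/3: [60, 10/3, 101/3]
L2 α=0: [60, 10/3, 101/3]
L5 α=1/4: [155/2, 261/4, 141/2]
rounded: [78, 65, 70]

query (1,3) [L1,L2,L5] — begin 0,0,0
after L1 α=1/3: [40/3, 71/3, 145/3]
after L2 α=1/2: [157/6, 376/3, 212/3]
after L5 α=1/7: [44, 790/7, 677/7]
rounded: [44, 113, 97]

(0,0) stack=L1,L2; from [0,0,0]:
after L1 α=6/7: [744/7, 1170/7, 876/7]
after L2 α=1/4: [3401/28, 4133/28, 2133/14]
rounded: [121, 148, 152]

query (1,2) [L1,L2,L6] — begin 0,0,0
L1 α=1: [167, 198, 163]
L2 α=1/2: [119, 199/2, 104]
L6 α=1/6: [847/6, 1285/12, 569/6]
rounded: [141, 107, 95]


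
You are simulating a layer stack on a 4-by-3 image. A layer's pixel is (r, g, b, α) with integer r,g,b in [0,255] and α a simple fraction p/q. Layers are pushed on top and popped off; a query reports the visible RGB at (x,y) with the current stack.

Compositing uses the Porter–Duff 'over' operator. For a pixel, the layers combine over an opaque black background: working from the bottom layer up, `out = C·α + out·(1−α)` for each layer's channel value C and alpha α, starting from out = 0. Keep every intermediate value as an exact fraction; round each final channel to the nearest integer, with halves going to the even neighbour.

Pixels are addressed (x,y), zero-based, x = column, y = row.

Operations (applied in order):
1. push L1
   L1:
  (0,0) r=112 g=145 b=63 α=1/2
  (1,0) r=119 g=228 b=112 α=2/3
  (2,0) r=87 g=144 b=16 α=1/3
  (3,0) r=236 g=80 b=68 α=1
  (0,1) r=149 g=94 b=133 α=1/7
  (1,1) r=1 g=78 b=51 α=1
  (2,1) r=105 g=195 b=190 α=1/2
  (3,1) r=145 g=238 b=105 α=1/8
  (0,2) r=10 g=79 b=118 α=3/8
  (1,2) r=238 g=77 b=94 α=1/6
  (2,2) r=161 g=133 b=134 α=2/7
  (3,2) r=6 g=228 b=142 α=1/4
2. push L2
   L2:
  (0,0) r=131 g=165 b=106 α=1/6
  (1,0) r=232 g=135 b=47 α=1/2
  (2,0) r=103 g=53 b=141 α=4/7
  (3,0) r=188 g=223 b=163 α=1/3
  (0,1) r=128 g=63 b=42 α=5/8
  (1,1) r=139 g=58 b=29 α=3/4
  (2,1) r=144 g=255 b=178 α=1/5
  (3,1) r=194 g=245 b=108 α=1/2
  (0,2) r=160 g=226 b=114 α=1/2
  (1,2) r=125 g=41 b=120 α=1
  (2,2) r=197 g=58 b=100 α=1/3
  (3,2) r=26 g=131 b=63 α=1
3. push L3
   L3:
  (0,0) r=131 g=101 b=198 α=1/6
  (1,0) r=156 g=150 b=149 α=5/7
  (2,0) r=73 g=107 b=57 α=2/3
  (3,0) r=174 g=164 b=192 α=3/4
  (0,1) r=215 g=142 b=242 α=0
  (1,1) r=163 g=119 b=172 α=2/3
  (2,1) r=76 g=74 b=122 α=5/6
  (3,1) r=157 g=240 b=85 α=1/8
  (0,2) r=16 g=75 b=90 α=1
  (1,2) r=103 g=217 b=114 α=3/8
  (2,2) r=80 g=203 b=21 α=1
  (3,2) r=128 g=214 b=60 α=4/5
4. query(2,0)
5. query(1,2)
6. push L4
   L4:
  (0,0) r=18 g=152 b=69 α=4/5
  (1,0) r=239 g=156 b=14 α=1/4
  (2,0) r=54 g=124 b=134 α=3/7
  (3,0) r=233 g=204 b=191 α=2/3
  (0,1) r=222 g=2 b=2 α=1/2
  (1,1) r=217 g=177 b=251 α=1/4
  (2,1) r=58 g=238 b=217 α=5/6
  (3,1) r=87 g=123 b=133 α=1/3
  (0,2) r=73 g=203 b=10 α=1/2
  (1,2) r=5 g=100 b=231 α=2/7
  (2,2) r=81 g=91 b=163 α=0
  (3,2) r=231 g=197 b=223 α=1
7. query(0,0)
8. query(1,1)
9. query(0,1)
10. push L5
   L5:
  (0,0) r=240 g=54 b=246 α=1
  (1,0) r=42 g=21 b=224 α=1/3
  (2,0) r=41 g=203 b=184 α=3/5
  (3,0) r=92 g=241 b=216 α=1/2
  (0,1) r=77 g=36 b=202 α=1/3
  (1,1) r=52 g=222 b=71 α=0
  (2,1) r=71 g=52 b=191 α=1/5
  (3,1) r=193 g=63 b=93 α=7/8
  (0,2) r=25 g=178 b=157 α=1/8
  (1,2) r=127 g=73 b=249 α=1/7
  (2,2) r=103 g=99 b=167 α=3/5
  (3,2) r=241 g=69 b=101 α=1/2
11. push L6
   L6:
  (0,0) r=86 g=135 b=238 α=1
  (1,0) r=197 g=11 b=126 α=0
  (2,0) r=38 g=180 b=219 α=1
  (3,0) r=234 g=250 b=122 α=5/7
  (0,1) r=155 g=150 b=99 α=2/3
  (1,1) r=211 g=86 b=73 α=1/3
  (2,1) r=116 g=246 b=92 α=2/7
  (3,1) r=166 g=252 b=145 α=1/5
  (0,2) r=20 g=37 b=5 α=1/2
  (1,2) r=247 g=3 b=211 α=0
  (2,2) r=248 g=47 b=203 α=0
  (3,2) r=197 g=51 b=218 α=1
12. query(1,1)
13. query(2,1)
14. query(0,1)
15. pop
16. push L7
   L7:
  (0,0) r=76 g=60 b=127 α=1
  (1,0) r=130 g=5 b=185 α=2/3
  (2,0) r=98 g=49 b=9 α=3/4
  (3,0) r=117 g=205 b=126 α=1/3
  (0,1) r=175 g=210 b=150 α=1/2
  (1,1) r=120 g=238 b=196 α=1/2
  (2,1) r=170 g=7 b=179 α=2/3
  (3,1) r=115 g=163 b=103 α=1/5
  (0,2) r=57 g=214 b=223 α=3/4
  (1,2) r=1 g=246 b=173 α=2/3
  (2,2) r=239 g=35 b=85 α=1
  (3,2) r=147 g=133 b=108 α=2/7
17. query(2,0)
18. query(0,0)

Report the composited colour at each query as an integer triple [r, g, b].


(2,0) stack=L1,L2,L3; from [0,0,0]:
after L1 α=1/3: [29, 48, 16/3]
after L2 α=4/7: [499/7, 356/7, 580/7]
after L3 α=2/3: [507/7, 618/7, 1378/21]
= [72, 88, 66]

at x=1,y=2 over L1,L2,L3:
L1 α=1/6: [119/3, 77/6, 47/3]
L2 α=1: [125, 41, 120]
L3 α=3/8: [467/4, 107, 471/4]
= [117, 107, 118]

at x=0,y=0 over L1,L2,L3,L4:
after L1 α=1/2: [56, 145/2, 63/2]
after L2 α=1/6: [137/2, 1055/12, 527/12]
after L3 α=1/6: [947/12, 6487/72, 5011/72]
after L4 α=4/5: [1811/60, 50263/360, 24883/360]
= [30, 140, 69]

query (1,1) [L1,L2,L3,L4] — begin 0,0,0
+L1 (α=1) → [1, 78, 51]
+L2 (α=3/4) → [209/2, 63, 69/2]
+L3 (α=2/3) → [287/2, 301/3, 757/6]
+L4 (α=1/4) → [1295/8, 239/2, 1259/8]
→ [162, 120, 157]

(0,1) stack=L1,L2,L3,L4; from [0,0,0]:
+L1 (α=1/7) → [149/7, 94/7, 19]
+L2 (α=5/8) → [4927/56, 2487/56, 267/8]
+L3 (α=0) → [4927/56, 2487/56, 267/8]
+L4 (α=1/2) → [17359/112, 2599/112, 283/16]
= [155, 23, 18]

at x=1,y=1 over L1,L2,L3,L4,L5,L6:
L1 α=1: [1, 78, 51]
L2 α=3/4: [209/2, 63, 69/2]
L3 α=2/3: [287/2, 301/3, 757/6]
L4 α=1/4: [1295/8, 239/2, 1259/8]
L5 α=0: [1295/8, 239/2, 1259/8]
L6 α=1/3: [713/4, 325/3, 517/4]
→ [178, 108, 129]

query (2,1) [L1,L2,L3,L4,L5,L6] — begin 0,0,0
+L1 (α=1/2) → [105/2, 195/2, 95]
+L2 (α=1/5) → [354/5, 129, 558/5]
+L3 (α=5/6) → [1127/15, 499/6, 1804/15]
+L4 (α=5/6) → [5477/90, 7639/36, 18079/90]
+L5 (α=1/5) → [14149/225, 8107/45, 44753/225]
+L6 (α=2/7) → [24589/315, 12535/63, 53033/315]
rounded: [78, 199, 168]

(0,1) stack=L1,L2,L3,L4,L5,L6; from [0,0,0]:
L1 α=1/7: [149/7, 94/7, 19]
L2 α=5/8: [4927/56, 2487/56, 267/8]
L3 α=0: [4927/56, 2487/56, 267/8]
L4 α=1/2: [17359/112, 2599/112, 283/16]
L5 α=1/3: [21671/168, 4615/168, 633/8]
L6 α=2/3: [73751/504, 55015/504, 739/8]
= [146, 109, 92]

(2,0) stack=L1,L2,L3,L4,L5,L7; from [0,0,0]:
after L1 α=1/3: [29, 48, 16/3]
after L2 α=4/7: [499/7, 356/7, 580/7]
after L3 α=2/3: [507/7, 618/7, 1378/21]
after L4 α=3/7: [3162/49, 5076/49, 13954/147]
after L5 α=3/5: [12351/245, 39993/245, 109052/735]
after L7 α=3/4: [84381/980, 19002/245, 128897/2940]
= [86, 78, 44]

(0,0) stack=L1,L2,L3,L4,L5,L7; from [0,0,0]:
after L1 α=1/2: [56, 145/2, 63/2]
after L2 α=1/6: [137/2, 1055/12, 527/12]
after L3 α=1/6: [947/12, 6487/72, 5011/72]
after L4 α=4/5: [1811/60, 50263/360, 24883/360]
after L5 α=1: [240, 54, 246]
after L7 α=1: [76, 60, 127]
→ [76, 60, 127]


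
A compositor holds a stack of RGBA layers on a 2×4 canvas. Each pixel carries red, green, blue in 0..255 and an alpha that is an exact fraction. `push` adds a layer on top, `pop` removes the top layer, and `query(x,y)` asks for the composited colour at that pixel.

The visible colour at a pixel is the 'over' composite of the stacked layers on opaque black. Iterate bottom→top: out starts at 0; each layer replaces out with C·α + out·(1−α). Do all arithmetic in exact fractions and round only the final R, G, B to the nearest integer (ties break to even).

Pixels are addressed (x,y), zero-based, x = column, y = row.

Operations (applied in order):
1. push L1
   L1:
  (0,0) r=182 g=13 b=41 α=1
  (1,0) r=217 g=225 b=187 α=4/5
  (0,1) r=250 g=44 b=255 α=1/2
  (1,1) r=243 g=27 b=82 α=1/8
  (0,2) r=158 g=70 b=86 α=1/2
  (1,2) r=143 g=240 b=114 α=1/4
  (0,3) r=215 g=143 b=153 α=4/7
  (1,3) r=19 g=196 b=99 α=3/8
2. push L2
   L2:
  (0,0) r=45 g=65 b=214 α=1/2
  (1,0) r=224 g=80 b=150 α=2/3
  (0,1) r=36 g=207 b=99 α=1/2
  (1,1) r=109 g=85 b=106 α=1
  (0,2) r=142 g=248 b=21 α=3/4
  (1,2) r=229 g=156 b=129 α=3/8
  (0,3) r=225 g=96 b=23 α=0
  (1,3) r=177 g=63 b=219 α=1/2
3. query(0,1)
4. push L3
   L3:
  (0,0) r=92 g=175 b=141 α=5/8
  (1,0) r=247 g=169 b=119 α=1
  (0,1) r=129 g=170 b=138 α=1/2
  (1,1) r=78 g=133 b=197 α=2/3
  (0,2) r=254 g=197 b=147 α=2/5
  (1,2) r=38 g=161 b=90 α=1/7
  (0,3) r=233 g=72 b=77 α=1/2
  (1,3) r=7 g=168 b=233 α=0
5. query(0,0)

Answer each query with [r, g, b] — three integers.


at x=0,y=1 over L1,L2:
+L1 (α=1/2) → [125, 22, 255/2]
+L2 (α=1/2) → [161/2, 229/2, 453/4]
rounded: [80, 114, 113]

(0,0) stack=L1,L2,L3; from [0,0,0]:
after L1 α=1: [182, 13, 41]
after L2 α=1/2: [227/2, 39, 255/2]
after L3 α=5/8: [1601/16, 124, 2175/16]
→ [100, 124, 136]


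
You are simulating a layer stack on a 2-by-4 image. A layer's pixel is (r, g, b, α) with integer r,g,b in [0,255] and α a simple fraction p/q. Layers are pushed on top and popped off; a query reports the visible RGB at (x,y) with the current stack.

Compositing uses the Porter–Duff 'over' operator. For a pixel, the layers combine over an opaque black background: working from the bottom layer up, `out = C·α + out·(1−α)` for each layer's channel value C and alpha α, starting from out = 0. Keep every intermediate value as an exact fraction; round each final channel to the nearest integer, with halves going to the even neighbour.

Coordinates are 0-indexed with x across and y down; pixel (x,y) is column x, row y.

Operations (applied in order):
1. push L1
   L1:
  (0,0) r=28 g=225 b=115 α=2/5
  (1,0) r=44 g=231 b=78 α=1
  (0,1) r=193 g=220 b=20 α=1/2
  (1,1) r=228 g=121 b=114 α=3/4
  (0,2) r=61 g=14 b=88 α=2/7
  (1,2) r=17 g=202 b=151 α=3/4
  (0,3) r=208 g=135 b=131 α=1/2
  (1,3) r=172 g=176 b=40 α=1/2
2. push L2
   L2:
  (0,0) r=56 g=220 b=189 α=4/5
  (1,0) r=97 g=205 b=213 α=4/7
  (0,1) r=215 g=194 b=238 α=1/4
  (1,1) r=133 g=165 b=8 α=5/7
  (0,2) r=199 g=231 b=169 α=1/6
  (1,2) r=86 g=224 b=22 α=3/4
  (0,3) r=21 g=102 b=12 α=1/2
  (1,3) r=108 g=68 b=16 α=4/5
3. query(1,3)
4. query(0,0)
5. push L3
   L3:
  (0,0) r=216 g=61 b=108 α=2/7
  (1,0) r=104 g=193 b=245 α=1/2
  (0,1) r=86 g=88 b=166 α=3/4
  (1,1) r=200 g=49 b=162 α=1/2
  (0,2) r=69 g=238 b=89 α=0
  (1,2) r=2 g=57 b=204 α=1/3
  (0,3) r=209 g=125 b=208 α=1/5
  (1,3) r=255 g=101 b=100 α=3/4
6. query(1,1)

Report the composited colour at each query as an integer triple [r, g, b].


query (1,3) [L1,L2] — begin 0,0,0
L1 α=1/2: [86, 88, 20]
L2 α=4/5: [518/5, 72, 84/5]
= [104, 72, 17]

at x=0,y=0 over L1,L2:
after L1 α=2/5: [56/5, 90, 46]
after L2 α=4/5: [1176/25, 194, 802/5]
= [47, 194, 160]

(1,1) stack=L1,L2,L3; from [0,0,0]:
L1 α=3/4: [171, 363/4, 171/2]
L2 α=5/7: [1007/7, 2013/14, 211/7]
L3 α=1/2: [2407/14, 2699/28, 1345/14]
rounded: [172, 96, 96]


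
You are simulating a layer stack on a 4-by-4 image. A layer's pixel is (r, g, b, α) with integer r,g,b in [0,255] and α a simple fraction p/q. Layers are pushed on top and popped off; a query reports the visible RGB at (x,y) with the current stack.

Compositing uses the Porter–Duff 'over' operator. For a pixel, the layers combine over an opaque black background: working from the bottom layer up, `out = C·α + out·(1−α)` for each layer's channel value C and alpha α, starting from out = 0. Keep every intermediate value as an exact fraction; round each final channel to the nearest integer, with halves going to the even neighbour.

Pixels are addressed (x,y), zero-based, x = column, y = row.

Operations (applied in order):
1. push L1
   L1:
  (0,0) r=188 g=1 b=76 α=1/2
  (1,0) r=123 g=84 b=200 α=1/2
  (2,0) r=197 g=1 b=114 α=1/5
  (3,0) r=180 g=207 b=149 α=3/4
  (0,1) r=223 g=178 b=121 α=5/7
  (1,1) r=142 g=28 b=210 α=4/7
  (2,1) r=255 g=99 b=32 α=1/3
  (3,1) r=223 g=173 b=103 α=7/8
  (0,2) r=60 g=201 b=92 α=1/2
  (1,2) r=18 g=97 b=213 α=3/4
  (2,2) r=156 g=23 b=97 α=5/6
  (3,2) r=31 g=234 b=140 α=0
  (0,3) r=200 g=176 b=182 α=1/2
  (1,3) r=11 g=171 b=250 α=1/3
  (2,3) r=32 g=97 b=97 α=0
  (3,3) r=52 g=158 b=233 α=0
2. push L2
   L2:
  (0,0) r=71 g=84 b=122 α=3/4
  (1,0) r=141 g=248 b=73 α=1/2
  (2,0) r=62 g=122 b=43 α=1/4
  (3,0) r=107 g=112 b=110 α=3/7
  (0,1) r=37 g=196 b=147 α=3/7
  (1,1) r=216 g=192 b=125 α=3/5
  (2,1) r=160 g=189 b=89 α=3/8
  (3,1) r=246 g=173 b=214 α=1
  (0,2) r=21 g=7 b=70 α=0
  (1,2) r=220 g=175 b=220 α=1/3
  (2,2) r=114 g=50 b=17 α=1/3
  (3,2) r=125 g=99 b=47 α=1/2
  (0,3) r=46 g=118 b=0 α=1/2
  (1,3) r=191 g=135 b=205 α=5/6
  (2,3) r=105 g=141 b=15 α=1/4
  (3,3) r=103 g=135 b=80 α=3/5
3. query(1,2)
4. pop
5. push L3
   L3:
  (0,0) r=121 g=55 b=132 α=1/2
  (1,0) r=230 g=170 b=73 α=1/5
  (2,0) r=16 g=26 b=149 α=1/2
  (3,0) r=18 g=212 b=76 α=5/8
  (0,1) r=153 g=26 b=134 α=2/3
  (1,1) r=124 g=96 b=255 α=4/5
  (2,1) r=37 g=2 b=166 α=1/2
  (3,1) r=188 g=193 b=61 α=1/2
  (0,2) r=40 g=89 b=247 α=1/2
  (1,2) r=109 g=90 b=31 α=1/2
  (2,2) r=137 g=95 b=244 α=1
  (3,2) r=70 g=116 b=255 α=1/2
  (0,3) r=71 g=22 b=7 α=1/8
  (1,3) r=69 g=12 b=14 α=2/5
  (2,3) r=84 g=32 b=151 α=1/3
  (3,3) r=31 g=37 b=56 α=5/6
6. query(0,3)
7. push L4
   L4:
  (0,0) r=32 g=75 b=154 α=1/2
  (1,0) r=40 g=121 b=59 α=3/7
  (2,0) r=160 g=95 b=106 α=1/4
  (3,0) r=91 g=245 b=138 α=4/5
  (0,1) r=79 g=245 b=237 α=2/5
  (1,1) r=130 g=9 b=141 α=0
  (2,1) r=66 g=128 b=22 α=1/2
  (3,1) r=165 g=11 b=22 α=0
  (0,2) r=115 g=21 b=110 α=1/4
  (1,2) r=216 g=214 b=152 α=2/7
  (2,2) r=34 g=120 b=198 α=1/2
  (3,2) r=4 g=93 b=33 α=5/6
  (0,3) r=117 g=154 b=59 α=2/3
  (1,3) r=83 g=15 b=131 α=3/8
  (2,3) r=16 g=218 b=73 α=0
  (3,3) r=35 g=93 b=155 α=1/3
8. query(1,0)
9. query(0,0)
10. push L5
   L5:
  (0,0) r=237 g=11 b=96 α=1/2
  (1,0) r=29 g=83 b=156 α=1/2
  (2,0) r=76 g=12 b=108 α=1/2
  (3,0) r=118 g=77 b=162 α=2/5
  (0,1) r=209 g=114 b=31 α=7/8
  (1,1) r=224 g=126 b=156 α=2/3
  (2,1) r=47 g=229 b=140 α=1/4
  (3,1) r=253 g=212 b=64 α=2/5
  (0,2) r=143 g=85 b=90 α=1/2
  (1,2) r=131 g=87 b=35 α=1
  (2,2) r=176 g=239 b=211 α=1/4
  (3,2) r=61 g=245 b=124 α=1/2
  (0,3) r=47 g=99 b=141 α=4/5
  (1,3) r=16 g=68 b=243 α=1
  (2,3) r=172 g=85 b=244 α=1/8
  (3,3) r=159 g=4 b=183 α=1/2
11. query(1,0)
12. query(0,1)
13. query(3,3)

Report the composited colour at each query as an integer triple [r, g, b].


at x=1,y=2 over L1,L2:
+L1 (α=3/4) → [27/2, 291/4, 639/4]
+L2 (α=1/3) → [247/3, 641/6, 1079/6]
= [82, 107, 180]

query (0,3) [L1,L3] — begin 0,0,0
L1 α=1/2: [100, 88, 91]
L3 α=1/8: [771/8, 319/4, 161/2]
→ [96, 80, 80]

(1,0) stack=L1,L3,L4; from [0,0,0]:
+L1 (α=1/2) → [123/2, 42, 100]
+L3 (α=1/5) → [476/5, 338/5, 473/5]
+L4 (α=3/7) → [2504/35, 3167/35, 2777/35]
→ [72, 90, 79]

at x=0,y=0 over L1,L3,L4:
L1 α=1/2: [94, 1/2, 38]
L3 α=1/2: [215/2, 111/4, 85]
L4 α=1/2: [279/4, 411/8, 239/2]
= [70, 51, 120]

at x=1,y=0 over L1,L3,L4,L5:
after L1 α=1/2: [123/2, 42, 100]
after L3 α=1/5: [476/5, 338/5, 473/5]
after L4 α=3/7: [2504/35, 3167/35, 2777/35]
after L5 α=1/2: [3519/70, 3036/35, 8237/70]
→ [50, 87, 118]

query (0,1) [L1,L3,L4,L5] — begin 0,0,0
+L1 (α=5/7) → [1115/7, 890/7, 605/7]
+L3 (α=2/3) → [3257/21, 418/7, 827/7]
+L4 (α=2/5) → [4363/35, 4684/35, 5799/35]
+L5 (α=7/8) → [6946/35, 16307/140, 6697/140]
= [198, 116, 48]

query (3,3) [L1,L3,L4,L5] — begin 0,0,0
after L1 α=0: [0, 0, 0]
after L3 α=5/6: [155/6, 185/6, 140/3]
after L4 α=1/3: [260/9, 464/9, 745/9]
after L5 α=1/2: [1691/18, 250/9, 1196/9]
→ [94, 28, 133]


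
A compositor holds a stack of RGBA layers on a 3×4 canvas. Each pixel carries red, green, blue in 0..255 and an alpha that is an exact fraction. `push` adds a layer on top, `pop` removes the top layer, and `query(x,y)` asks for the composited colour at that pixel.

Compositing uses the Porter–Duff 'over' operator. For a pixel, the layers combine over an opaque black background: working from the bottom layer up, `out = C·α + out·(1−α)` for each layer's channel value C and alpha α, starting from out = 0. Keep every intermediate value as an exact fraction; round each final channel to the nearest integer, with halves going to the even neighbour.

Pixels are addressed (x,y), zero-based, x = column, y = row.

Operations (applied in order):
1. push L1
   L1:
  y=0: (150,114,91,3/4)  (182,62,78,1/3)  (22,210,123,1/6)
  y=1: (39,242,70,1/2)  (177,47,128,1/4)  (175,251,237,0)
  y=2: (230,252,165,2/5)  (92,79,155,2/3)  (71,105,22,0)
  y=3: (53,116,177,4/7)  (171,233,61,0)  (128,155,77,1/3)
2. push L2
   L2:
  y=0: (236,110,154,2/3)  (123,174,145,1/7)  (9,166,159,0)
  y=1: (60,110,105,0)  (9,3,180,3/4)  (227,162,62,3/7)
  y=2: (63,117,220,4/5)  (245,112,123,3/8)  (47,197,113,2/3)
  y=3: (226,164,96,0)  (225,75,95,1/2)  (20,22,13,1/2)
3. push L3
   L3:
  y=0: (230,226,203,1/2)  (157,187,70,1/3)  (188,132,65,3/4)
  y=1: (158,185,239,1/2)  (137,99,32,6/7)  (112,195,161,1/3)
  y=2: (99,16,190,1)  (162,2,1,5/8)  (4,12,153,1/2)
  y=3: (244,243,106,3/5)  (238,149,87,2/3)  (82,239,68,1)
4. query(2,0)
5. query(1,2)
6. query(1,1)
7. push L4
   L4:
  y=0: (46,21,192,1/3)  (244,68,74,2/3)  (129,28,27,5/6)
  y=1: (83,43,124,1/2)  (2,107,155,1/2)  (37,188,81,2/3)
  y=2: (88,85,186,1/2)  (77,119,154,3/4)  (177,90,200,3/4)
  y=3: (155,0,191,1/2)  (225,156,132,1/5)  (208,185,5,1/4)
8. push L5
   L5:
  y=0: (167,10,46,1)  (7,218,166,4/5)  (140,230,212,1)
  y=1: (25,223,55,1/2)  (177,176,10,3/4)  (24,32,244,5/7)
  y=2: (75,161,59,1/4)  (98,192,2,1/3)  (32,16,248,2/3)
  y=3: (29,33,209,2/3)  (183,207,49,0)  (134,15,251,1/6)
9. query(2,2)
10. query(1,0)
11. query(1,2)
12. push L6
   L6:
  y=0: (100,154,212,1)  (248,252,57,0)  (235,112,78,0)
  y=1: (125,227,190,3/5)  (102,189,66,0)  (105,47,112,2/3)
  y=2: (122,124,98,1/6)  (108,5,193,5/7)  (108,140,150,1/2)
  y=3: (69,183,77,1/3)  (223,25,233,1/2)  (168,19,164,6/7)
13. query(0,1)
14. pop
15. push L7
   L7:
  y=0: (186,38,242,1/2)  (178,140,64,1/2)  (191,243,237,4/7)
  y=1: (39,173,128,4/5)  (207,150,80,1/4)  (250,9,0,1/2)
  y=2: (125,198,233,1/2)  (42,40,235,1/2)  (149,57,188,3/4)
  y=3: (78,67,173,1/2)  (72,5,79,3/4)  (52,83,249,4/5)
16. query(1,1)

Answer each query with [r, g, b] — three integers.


at x=2,y=0 over L1,L2,L3:
after L1 α=1/6: [11/3, 35, 41/2]
after L2 α=0: [11/3, 35, 41/2]
after L3 α=3/4: [1703/12, 431/4, 431/8]
rounded: [142, 108, 54]

at x=1,y=2 over L1,L2,L3:
after L1 α=2/3: [184/3, 158/3, 310/3]
after L2 α=3/8: [3125/24, 899/12, 2657/24]
after L3 α=5/8: [9605/64, 939/32, 2697/64]
= [150, 29, 42]

(1,1) stack=L1,L2,L3; from [0,0,0]:
+L1 (α=1/4) → [177/4, 47/4, 32]
+L2 (α=3/4) → [285/16, 83/16, 143]
+L3 (α=6/7) → [13437/112, 9587/112, 335/7]
= [120, 86, 48]

query (2,2) [L1,L2,L3,L4,L5] — begin 0,0,0
after L1 α=0: [0, 0, 0]
after L2 α=2/3: [94/3, 394/3, 226/3]
after L3 α=1/2: [53/3, 215/3, 685/6]
after L4 α=3/4: [823/6, 1025/12, 4285/24]
after L5 α=2/3: [1207/18, 1409/36, 16189/72]
= [67, 39, 225]

(1,0) stack=L1,L2,L3,L4,L5; from [0,0,0]:
after L1 α=1/3: [182/3, 62/3, 26]
after L2 α=1/7: [487/7, 298/7, 43]
after L3 α=1/3: [691/7, 635/7, 52]
after L4 α=2/3: [1369/7, 529/7, 200/3]
after L5 α=4/5: [313/7, 6633/35, 2192/15]
→ [45, 190, 146]

at x=1,y=2 over L1,L2,L3,L4,L5:
after L1 α=2/3: [184/3, 158/3, 310/3]
after L2 α=3/8: [3125/24, 899/12, 2657/24]
after L3 α=5/8: [9605/64, 939/32, 2697/64]
after L4 α=3/4: [24389/256, 12363/128, 32265/256]
after L5 α=1/3: [12311/128, 8217/64, 32521/384]
= [96, 128, 85]

(0,1) stack=L1,L2,L3,L4,L5,L6; from [0,0,0]:
+L1 (α=1/2) → [39/2, 121, 35]
+L2 (α=0) → [39/2, 121, 35]
+L3 (α=1/2) → [355/4, 153, 137]
+L4 (α=1/2) → [687/8, 98, 261/2]
+L5 (α=1/2) → [887/16, 321/2, 371/4]
+L6 (α=3/5) → [3887/40, 1002/5, 1511/10]
rounded: [97, 200, 151]

query (1,1) [L1,L2,L3,L4,L5,L7] — begin 0,0,0
L1 α=1/4: [177/4, 47/4, 32]
L2 α=3/4: [285/16, 83/16, 143]
L3 α=6/7: [13437/112, 9587/112, 335/7]
L4 α=1/2: [13661/224, 21571/224, 710/7]
L5 α=3/4: [132605/896, 139843/896, 230/7]
L7 α=1/4: [583287/3584, 553929/3584, 625/14]
rounded: [163, 155, 45]
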